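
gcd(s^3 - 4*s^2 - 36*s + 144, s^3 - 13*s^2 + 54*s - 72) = s^2 - 10*s + 24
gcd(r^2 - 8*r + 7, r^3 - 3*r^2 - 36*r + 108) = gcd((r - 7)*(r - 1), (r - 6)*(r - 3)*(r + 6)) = 1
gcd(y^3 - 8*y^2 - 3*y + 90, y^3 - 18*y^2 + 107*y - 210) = y^2 - 11*y + 30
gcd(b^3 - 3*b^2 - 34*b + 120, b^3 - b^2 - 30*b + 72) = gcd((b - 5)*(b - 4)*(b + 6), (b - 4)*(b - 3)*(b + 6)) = b^2 + 2*b - 24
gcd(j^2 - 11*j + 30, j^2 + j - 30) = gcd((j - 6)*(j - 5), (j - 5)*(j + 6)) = j - 5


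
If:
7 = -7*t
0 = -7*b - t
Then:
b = 1/7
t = -1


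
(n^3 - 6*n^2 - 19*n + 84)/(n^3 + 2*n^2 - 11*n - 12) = (n - 7)/(n + 1)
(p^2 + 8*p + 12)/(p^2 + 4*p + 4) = (p + 6)/(p + 2)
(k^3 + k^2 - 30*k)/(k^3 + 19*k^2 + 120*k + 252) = k*(k - 5)/(k^2 + 13*k + 42)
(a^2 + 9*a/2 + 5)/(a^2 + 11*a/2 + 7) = (2*a + 5)/(2*a + 7)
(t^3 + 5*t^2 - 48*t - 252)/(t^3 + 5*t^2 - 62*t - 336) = (t^2 - t - 42)/(t^2 - t - 56)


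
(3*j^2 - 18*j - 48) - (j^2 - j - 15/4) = 2*j^2 - 17*j - 177/4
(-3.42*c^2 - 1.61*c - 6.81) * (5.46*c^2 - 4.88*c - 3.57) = -18.6732*c^4 + 7.899*c^3 - 17.1164*c^2 + 38.9805*c + 24.3117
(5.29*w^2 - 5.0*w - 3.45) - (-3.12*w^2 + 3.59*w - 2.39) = 8.41*w^2 - 8.59*w - 1.06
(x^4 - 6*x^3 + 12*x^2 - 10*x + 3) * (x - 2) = x^5 - 8*x^4 + 24*x^3 - 34*x^2 + 23*x - 6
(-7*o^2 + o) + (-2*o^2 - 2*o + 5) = -9*o^2 - o + 5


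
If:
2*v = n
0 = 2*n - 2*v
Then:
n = 0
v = 0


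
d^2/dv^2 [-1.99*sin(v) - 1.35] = 1.99*sin(v)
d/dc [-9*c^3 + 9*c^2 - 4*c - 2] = -27*c^2 + 18*c - 4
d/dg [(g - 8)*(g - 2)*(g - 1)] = 3*g^2 - 22*g + 26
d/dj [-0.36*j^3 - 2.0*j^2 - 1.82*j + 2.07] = -1.08*j^2 - 4.0*j - 1.82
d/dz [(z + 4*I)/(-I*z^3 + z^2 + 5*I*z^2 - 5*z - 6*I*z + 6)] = (-2*I*z^3 + z^2*(13 + 5*I) + z*(-40 + 8*I) + 18 - 20*I)/(z^6 + z^5*(-10 + 2*I) + z^4*(36 - 20*I) + z^3*(-50 + 74*I) + z^2*(-1 - 120*I) + z*(60 + 72*I) - 36)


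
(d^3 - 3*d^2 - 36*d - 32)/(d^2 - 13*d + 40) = (d^2 + 5*d + 4)/(d - 5)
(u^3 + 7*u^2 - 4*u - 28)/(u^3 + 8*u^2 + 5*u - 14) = (u - 2)/(u - 1)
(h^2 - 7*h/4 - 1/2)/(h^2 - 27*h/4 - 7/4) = (h - 2)/(h - 7)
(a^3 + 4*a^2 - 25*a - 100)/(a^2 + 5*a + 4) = (a^2 - 25)/(a + 1)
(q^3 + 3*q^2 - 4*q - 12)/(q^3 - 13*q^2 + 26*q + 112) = (q^2 + q - 6)/(q^2 - 15*q + 56)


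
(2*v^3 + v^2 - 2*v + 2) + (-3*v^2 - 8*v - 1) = 2*v^3 - 2*v^2 - 10*v + 1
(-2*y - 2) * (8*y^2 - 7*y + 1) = -16*y^3 - 2*y^2 + 12*y - 2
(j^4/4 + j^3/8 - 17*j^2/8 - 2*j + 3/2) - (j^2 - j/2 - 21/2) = j^4/4 + j^3/8 - 25*j^2/8 - 3*j/2 + 12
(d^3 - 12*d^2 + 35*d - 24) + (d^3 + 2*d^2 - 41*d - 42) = 2*d^3 - 10*d^2 - 6*d - 66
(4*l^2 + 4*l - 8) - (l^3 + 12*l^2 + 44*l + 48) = -l^3 - 8*l^2 - 40*l - 56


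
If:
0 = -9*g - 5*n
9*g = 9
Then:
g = 1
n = -9/5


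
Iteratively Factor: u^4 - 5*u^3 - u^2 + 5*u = (u)*(u^3 - 5*u^2 - u + 5) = u*(u + 1)*(u^2 - 6*u + 5) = u*(u - 5)*(u + 1)*(u - 1)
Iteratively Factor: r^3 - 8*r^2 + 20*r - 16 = (r - 4)*(r^2 - 4*r + 4) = (r - 4)*(r - 2)*(r - 2)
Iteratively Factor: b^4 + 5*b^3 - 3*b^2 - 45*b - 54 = (b + 3)*(b^3 + 2*b^2 - 9*b - 18) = (b + 3)^2*(b^2 - b - 6) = (b - 3)*(b + 3)^2*(b + 2)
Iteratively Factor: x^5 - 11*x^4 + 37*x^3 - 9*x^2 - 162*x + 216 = (x - 3)*(x^4 - 8*x^3 + 13*x^2 + 30*x - 72) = (x - 4)*(x - 3)*(x^3 - 4*x^2 - 3*x + 18) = (x - 4)*(x - 3)^2*(x^2 - x - 6) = (x - 4)*(x - 3)^2*(x + 2)*(x - 3)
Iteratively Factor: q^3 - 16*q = (q)*(q^2 - 16) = q*(q - 4)*(q + 4)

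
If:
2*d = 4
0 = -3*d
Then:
No Solution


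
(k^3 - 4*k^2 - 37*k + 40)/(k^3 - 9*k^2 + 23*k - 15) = (k^2 - 3*k - 40)/(k^2 - 8*k + 15)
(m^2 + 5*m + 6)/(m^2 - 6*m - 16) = (m + 3)/(m - 8)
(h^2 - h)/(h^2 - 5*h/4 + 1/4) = 4*h/(4*h - 1)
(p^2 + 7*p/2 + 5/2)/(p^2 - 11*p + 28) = (2*p^2 + 7*p + 5)/(2*(p^2 - 11*p + 28))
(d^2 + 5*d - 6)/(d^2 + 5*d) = (d^2 + 5*d - 6)/(d*(d + 5))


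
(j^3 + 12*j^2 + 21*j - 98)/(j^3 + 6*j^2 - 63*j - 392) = (j - 2)/(j - 8)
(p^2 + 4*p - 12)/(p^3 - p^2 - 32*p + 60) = 1/(p - 5)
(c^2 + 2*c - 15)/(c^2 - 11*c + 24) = (c + 5)/(c - 8)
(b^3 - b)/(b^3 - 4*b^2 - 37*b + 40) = b*(b + 1)/(b^2 - 3*b - 40)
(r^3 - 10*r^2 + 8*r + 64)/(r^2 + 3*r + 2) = (r^2 - 12*r + 32)/(r + 1)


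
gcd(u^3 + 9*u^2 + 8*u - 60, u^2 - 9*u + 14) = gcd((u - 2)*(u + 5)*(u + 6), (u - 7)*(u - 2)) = u - 2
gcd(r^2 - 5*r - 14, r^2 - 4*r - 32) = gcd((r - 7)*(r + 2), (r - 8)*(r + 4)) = 1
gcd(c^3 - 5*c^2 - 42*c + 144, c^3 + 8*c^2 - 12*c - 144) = c + 6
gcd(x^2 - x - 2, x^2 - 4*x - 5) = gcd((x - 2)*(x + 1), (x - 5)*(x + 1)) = x + 1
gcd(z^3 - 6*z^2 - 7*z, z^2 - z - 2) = z + 1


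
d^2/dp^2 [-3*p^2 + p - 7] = -6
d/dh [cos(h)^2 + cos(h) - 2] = -sin(h) - sin(2*h)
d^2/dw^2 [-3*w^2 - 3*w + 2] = -6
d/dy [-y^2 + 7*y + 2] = 7 - 2*y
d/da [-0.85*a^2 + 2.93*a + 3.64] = 2.93 - 1.7*a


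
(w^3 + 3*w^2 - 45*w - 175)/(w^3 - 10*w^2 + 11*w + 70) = (w^2 + 10*w + 25)/(w^2 - 3*w - 10)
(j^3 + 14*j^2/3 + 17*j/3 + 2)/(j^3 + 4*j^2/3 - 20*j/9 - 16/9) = 3*(j^2 + 4*j + 3)/(3*j^2 + 2*j - 8)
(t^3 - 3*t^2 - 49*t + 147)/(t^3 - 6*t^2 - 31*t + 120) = (t^2 - 49)/(t^2 - 3*t - 40)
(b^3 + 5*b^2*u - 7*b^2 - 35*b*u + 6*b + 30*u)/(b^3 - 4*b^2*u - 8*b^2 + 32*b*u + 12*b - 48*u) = (-b^2 - 5*b*u + b + 5*u)/(-b^2 + 4*b*u + 2*b - 8*u)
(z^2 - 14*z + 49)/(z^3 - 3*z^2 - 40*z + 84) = (z - 7)/(z^2 + 4*z - 12)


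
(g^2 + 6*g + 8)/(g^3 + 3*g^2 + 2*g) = (g + 4)/(g*(g + 1))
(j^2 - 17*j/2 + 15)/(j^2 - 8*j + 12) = (j - 5/2)/(j - 2)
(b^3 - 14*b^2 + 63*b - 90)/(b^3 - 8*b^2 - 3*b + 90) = (b - 3)/(b + 3)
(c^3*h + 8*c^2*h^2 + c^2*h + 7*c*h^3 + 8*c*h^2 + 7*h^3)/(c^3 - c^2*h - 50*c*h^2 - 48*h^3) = h*(c^2 + 7*c*h + c + 7*h)/(c^2 - 2*c*h - 48*h^2)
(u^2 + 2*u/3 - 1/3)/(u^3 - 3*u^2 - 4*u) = (u - 1/3)/(u*(u - 4))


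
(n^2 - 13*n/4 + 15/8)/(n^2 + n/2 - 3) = (8*n^2 - 26*n + 15)/(4*(2*n^2 + n - 6))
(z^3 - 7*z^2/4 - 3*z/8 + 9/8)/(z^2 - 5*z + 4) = (8*z^2 - 6*z - 9)/(8*(z - 4))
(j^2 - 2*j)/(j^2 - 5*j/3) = 3*(j - 2)/(3*j - 5)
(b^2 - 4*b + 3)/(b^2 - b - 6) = (b - 1)/(b + 2)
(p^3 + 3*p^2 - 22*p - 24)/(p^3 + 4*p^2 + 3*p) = (p^2 + 2*p - 24)/(p*(p + 3))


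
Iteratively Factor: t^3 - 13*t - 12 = (t - 4)*(t^2 + 4*t + 3) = (t - 4)*(t + 1)*(t + 3)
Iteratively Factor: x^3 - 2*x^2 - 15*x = (x)*(x^2 - 2*x - 15) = x*(x - 5)*(x + 3)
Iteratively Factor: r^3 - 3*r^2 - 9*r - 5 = (r + 1)*(r^2 - 4*r - 5) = (r + 1)^2*(r - 5)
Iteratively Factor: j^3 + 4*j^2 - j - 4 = (j - 1)*(j^2 + 5*j + 4) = (j - 1)*(j + 4)*(j + 1)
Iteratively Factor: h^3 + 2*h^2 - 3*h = (h - 1)*(h^2 + 3*h) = h*(h - 1)*(h + 3)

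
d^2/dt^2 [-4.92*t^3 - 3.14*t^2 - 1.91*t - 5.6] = -29.52*t - 6.28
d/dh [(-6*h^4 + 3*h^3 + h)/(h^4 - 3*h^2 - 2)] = (-3*h^6 + 36*h^5 - 12*h^4 + 48*h^3 - 15*h^2 - 2)/(h^8 - 6*h^6 + 5*h^4 + 12*h^2 + 4)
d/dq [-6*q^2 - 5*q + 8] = -12*q - 5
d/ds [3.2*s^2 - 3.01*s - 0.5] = 6.4*s - 3.01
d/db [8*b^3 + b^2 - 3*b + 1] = 24*b^2 + 2*b - 3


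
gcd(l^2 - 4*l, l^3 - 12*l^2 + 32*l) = l^2 - 4*l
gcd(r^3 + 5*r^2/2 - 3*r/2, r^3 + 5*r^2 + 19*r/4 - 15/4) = r^2 + 5*r/2 - 3/2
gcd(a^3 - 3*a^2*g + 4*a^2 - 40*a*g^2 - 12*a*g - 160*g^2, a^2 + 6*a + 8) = a + 4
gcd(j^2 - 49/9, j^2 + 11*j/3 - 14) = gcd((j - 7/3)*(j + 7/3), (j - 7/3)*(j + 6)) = j - 7/3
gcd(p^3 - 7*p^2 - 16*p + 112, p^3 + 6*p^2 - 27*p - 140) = p + 4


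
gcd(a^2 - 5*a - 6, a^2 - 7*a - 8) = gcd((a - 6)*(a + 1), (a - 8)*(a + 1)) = a + 1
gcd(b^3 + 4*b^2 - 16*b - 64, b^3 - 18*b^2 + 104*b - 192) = b - 4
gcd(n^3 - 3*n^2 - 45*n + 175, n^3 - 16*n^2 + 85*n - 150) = n^2 - 10*n + 25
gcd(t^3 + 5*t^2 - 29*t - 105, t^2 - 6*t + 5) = t - 5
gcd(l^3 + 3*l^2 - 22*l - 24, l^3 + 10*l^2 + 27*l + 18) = l^2 + 7*l + 6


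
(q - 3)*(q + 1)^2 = q^3 - q^2 - 5*q - 3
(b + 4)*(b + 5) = b^2 + 9*b + 20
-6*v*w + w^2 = w*(-6*v + w)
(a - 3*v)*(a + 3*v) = a^2 - 9*v^2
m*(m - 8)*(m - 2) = m^3 - 10*m^2 + 16*m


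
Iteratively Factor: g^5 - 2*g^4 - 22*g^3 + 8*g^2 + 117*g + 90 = (g - 5)*(g^4 + 3*g^3 - 7*g^2 - 27*g - 18) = (g - 5)*(g + 1)*(g^3 + 2*g^2 - 9*g - 18) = (g - 5)*(g + 1)*(g + 3)*(g^2 - g - 6) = (g - 5)*(g + 1)*(g + 2)*(g + 3)*(g - 3)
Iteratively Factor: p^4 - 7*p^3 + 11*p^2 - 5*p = (p - 1)*(p^3 - 6*p^2 + 5*p) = (p - 1)^2*(p^2 - 5*p) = (p - 5)*(p - 1)^2*(p)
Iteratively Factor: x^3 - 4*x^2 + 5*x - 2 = (x - 1)*(x^2 - 3*x + 2) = (x - 2)*(x - 1)*(x - 1)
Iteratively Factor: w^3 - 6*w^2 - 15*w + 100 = (w + 4)*(w^2 - 10*w + 25) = (w - 5)*(w + 4)*(w - 5)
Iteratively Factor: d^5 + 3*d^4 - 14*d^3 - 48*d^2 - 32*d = (d - 4)*(d^4 + 7*d^3 + 14*d^2 + 8*d) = d*(d - 4)*(d^3 + 7*d^2 + 14*d + 8) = d*(d - 4)*(d + 2)*(d^2 + 5*d + 4) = d*(d - 4)*(d + 1)*(d + 2)*(d + 4)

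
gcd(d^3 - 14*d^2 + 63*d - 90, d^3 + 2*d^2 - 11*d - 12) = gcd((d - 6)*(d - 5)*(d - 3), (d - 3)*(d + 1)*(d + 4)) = d - 3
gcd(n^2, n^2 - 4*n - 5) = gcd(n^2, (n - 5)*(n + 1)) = 1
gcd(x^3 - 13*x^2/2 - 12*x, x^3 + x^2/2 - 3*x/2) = x^2 + 3*x/2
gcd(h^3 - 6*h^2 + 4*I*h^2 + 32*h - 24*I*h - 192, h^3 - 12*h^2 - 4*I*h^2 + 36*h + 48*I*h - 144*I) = h^2 + h*(-6 - 4*I) + 24*I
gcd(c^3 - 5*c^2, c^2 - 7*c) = c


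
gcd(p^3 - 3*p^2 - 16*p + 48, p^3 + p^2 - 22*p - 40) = p + 4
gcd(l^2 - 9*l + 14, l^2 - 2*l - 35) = l - 7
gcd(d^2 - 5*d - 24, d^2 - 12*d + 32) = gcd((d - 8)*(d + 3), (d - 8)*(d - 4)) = d - 8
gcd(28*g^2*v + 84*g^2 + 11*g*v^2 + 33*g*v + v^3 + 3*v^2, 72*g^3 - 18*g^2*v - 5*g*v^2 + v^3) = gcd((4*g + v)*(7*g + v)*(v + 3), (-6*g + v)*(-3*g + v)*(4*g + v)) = 4*g + v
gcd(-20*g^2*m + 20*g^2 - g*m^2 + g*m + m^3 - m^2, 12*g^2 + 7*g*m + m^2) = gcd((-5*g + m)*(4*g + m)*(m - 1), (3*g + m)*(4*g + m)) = 4*g + m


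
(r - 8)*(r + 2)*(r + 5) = r^3 - r^2 - 46*r - 80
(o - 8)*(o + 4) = o^2 - 4*o - 32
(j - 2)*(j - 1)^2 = j^3 - 4*j^2 + 5*j - 2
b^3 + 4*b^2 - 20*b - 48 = (b - 4)*(b + 2)*(b + 6)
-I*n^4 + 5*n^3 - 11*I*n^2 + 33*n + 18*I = (n - 3*I)*(n + I)*(n + 6*I)*(-I*n + 1)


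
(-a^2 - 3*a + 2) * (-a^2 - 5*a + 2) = a^4 + 8*a^3 + 11*a^2 - 16*a + 4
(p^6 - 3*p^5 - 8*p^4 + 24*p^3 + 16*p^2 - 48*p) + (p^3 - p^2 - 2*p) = p^6 - 3*p^5 - 8*p^4 + 25*p^3 + 15*p^2 - 50*p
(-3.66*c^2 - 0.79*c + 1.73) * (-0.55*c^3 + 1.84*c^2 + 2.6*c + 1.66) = 2.013*c^5 - 6.2999*c^4 - 11.9211*c^3 - 4.9464*c^2 + 3.1866*c + 2.8718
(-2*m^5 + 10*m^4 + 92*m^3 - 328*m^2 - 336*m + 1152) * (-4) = 8*m^5 - 40*m^4 - 368*m^3 + 1312*m^2 + 1344*m - 4608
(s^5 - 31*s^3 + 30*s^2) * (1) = s^5 - 31*s^3 + 30*s^2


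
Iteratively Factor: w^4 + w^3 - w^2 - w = (w)*(w^3 + w^2 - w - 1) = w*(w + 1)*(w^2 - 1) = w*(w - 1)*(w + 1)*(w + 1)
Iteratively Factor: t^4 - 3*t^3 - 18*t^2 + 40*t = (t)*(t^3 - 3*t^2 - 18*t + 40) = t*(t + 4)*(t^2 - 7*t + 10) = t*(t - 2)*(t + 4)*(t - 5)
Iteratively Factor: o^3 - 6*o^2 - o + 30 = (o - 5)*(o^2 - o - 6) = (o - 5)*(o + 2)*(o - 3)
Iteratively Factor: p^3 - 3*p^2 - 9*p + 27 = (p + 3)*(p^2 - 6*p + 9) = (p - 3)*(p + 3)*(p - 3)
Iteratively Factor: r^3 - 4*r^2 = (r)*(r^2 - 4*r) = r^2*(r - 4)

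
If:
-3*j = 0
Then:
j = 0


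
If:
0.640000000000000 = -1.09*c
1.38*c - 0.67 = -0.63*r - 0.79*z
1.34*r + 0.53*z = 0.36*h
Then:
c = -0.59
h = 8.74589421225507 - 3.19532627865961*z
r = 2.34964322120285 - 1.25396825396825*z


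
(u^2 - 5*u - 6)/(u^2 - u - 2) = (u - 6)/(u - 2)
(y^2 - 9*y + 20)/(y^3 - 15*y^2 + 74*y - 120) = 1/(y - 6)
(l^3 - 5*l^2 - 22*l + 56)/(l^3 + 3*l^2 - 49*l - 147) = (l^2 + 2*l - 8)/(l^2 + 10*l + 21)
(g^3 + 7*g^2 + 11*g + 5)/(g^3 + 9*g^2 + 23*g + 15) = (g + 1)/(g + 3)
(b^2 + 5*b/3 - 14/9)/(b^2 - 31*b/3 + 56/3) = (9*b^2 + 15*b - 14)/(3*(3*b^2 - 31*b + 56))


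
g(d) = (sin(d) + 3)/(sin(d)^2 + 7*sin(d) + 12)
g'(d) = (-2*sin(d)*cos(d) - 7*cos(d))*(sin(d) + 3)/(sin(d)^2 + 7*sin(d) + 12)^2 + cos(d)/(sin(d)^2 + 7*sin(d) + 12)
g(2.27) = 0.21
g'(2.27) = 0.03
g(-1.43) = 0.33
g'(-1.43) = -0.02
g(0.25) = 0.24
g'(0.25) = -0.05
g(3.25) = 0.26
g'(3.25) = 0.07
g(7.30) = 0.21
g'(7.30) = -0.02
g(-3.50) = 0.23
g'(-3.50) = 0.05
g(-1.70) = 0.33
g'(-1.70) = 0.01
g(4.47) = 0.33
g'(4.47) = 0.03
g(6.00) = 0.27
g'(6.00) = -0.07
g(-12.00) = 0.22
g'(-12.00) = -0.04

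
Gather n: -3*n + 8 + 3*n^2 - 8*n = 3*n^2 - 11*n + 8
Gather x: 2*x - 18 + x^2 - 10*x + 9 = x^2 - 8*x - 9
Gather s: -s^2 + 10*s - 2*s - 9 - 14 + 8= -s^2 + 8*s - 15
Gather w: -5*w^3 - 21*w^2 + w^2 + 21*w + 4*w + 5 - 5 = -5*w^3 - 20*w^2 + 25*w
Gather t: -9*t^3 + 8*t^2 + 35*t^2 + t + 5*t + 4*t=-9*t^3 + 43*t^2 + 10*t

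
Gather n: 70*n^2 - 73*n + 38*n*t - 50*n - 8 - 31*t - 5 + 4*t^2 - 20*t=70*n^2 + n*(38*t - 123) + 4*t^2 - 51*t - 13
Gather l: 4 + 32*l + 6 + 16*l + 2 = 48*l + 12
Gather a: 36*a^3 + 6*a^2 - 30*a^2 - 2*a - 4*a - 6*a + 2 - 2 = 36*a^3 - 24*a^2 - 12*a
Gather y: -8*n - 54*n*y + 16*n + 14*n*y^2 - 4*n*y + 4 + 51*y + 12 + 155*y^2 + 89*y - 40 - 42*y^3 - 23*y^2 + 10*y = 8*n - 42*y^3 + y^2*(14*n + 132) + y*(150 - 58*n) - 24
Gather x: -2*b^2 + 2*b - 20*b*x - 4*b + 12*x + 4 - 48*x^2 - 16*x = -2*b^2 - 2*b - 48*x^2 + x*(-20*b - 4) + 4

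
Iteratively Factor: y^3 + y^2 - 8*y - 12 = (y + 2)*(y^2 - y - 6) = (y + 2)^2*(y - 3)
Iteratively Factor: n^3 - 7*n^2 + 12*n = (n)*(n^2 - 7*n + 12) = n*(n - 4)*(n - 3)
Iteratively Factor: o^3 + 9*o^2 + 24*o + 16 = (o + 1)*(o^2 + 8*o + 16) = (o + 1)*(o + 4)*(o + 4)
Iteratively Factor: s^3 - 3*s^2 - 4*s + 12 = (s + 2)*(s^2 - 5*s + 6) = (s - 3)*(s + 2)*(s - 2)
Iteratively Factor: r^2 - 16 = (r + 4)*(r - 4)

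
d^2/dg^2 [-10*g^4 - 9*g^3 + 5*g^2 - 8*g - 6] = -120*g^2 - 54*g + 10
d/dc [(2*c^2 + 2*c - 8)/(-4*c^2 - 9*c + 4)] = 2*(-5*c^2 - 24*c - 32)/(16*c^4 + 72*c^3 + 49*c^2 - 72*c + 16)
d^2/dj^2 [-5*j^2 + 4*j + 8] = -10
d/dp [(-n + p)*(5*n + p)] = 4*n + 2*p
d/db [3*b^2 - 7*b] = 6*b - 7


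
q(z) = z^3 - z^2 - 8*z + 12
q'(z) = 3*z^2 - 2*z - 8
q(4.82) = 62.19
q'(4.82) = 52.06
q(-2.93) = 1.70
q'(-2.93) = 23.61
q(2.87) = 4.44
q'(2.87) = 10.97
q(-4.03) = -37.45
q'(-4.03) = 48.78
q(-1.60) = 18.14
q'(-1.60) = 2.88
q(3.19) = 8.77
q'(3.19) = 16.15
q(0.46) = 8.21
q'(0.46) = -8.29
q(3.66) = 18.35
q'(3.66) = 24.87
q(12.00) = 1500.00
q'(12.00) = 400.00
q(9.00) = 588.00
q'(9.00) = 217.00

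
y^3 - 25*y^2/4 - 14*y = y*(y - 8)*(y + 7/4)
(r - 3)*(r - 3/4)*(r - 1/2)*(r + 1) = r^4 - 13*r^3/4 - r^2/8 + 3*r - 9/8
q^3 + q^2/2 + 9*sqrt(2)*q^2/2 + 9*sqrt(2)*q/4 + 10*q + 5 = (q + 1/2)*(q + 2*sqrt(2))*(q + 5*sqrt(2)/2)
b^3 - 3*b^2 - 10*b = b*(b - 5)*(b + 2)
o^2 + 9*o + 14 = (o + 2)*(o + 7)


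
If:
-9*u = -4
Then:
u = 4/9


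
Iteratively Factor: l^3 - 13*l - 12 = (l - 4)*(l^2 + 4*l + 3) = (l - 4)*(l + 3)*(l + 1)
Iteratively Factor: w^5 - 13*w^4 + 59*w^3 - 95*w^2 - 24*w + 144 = (w - 4)*(w^4 - 9*w^3 + 23*w^2 - 3*w - 36) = (w - 4)*(w - 3)*(w^3 - 6*w^2 + 5*w + 12) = (w - 4)*(w - 3)*(w + 1)*(w^2 - 7*w + 12) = (w - 4)*(w - 3)^2*(w + 1)*(w - 4)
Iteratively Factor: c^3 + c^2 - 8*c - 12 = (c - 3)*(c^2 + 4*c + 4) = (c - 3)*(c + 2)*(c + 2)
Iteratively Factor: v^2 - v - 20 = (v - 5)*(v + 4)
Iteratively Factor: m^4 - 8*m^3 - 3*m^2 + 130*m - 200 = (m - 2)*(m^3 - 6*m^2 - 15*m + 100) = (m - 2)*(m + 4)*(m^2 - 10*m + 25) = (m - 5)*(m - 2)*(m + 4)*(m - 5)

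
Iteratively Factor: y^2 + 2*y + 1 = (y + 1)*(y + 1)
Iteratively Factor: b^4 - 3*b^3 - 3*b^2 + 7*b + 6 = (b - 3)*(b^3 - 3*b - 2) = (b - 3)*(b + 1)*(b^2 - b - 2) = (b - 3)*(b - 2)*(b + 1)*(b + 1)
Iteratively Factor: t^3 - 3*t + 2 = (t - 1)*(t^2 + t - 2) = (t - 1)^2*(t + 2)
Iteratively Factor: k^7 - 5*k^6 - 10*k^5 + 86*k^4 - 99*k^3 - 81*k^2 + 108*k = (k - 3)*(k^6 - 2*k^5 - 16*k^4 + 38*k^3 + 15*k^2 - 36*k) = k*(k - 3)*(k^5 - 2*k^4 - 16*k^3 + 38*k^2 + 15*k - 36) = k*(k - 3)*(k + 4)*(k^4 - 6*k^3 + 8*k^2 + 6*k - 9) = k*(k - 3)*(k + 1)*(k + 4)*(k^3 - 7*k^2 + 15*k - 9) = k*(k - 3)^2*(k + 1)*(k + 4)*(k^2 - 4*k + 3) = k*(k - 3)^3*(k + 1)*(k + 4)*(k - 1)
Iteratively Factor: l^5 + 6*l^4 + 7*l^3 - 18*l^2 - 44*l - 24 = (l + 2)*(l^4 + 4*l^3 - l^2 - 16*l - 12) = (l + 1)*(l + 2)*(l^3 + 3*l^2 - 4*l - 12) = (l + 1)*(l + 2)^2*(l^2 + l - 6) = (l - 2)*(l + 1)*(l + 2)^2*(l + 3)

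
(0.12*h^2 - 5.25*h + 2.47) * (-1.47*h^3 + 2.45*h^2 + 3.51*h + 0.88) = -0.1764*h^5 + 8.0115*h^4 - 16.0722*h^3 - 12.2704*h^2 + 4.0497*h + 2.1736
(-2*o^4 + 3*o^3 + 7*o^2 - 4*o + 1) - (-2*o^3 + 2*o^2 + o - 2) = -2*o^4 + 5*o^3 + 5*o^2 - 5*o + 3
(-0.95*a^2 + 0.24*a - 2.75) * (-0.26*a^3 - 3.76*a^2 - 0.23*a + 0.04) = 0.247*a^5 + 3.5096*a^4 + 0.0311000000000002*a^3 + 10.2468*a^2 + 0.6421*a - 0.11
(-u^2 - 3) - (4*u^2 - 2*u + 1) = -5*u^2 + 2*u - 4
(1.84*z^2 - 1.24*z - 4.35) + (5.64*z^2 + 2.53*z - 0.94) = 7.48*z^2 + 1.29*z - 5.29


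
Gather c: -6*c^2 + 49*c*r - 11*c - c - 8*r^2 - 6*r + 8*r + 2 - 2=-6*c^2 + c*(49*r - 12) - 8*r^2 + 2*r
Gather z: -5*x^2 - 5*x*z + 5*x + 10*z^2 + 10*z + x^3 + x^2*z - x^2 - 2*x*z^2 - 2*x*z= x^3 - 6*x^2 + 5*x + z^2*(10 - 2*x) + z*(x^2 - 7*x + 10)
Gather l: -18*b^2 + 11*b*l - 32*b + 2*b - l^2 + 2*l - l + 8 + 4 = -18*b^2 - 30*b - l^2 + l*(11*b + 1) + 12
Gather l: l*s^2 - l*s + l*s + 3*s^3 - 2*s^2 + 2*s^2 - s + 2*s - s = l*s^2 + 3*s^3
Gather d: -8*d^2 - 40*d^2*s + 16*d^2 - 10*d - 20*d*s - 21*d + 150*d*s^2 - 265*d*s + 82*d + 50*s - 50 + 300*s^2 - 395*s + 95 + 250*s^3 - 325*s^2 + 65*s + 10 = d^2*(8 - 40*s) + d*(150*s^2 - 285*s + 51) + 250*s^3 - 25*s^2 - 280*s + 55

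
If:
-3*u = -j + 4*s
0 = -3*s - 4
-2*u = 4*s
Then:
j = 8/3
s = -4/3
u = 8/3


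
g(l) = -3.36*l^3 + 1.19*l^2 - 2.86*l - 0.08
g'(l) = -10.08*l^2 + 2.38*l - 2.86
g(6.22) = -780.39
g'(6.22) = -378.04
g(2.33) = -42.79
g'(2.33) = -52.04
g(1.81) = -21.28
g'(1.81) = -31.58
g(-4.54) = 351.85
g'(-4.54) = -221.43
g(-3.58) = 179.58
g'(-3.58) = -140.57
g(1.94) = -25.68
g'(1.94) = -36.18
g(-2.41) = 60.76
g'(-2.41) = -67.14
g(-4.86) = 427.63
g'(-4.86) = -252.51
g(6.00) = -700.16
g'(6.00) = -351.46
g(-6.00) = 785.68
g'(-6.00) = -380.02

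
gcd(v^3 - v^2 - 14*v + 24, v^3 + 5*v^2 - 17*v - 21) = v - 3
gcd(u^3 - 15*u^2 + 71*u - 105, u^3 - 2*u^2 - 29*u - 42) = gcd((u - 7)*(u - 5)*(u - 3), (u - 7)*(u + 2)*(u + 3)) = u - 7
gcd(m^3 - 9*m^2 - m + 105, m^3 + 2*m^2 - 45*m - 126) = m^2 - 4*m - 21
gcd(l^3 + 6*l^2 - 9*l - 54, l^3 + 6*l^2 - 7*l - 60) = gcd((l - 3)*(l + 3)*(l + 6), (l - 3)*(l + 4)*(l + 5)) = l - 3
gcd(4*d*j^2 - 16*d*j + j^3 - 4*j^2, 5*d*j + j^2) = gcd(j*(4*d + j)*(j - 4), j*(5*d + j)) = j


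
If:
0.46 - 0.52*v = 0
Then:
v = 0.88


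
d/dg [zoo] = 0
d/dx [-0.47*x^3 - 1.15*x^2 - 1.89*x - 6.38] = -1.41*x^2 - 2.3*x - 1.89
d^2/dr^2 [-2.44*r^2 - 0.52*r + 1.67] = -4.88000000000000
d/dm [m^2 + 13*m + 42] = 2*m + 13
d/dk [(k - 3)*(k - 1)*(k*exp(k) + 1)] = k^3*exp(k) - k^2*exp(k) - 5*k*exp(k) + 2*k + 3*exp(k) - 4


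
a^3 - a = a*(a - 1)*(a + 1)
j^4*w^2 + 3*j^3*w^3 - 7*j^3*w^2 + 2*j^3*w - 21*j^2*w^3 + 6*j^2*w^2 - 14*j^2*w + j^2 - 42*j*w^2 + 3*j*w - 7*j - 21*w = (j - 7)*(j + 3*w)*(j*w + 1)^2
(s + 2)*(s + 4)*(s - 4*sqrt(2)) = s^3 - 4*sqrt(2)*s^2 + 6*s^2 - 24*sqrt(2)*s + 8*s - 32*sqrt(2)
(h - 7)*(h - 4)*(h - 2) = h^3 - 13*h^2 + 50*h - 56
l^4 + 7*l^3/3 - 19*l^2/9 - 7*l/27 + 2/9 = (l - 2/3)*(l - 1/3)*(l + 1/3)*(l + 3)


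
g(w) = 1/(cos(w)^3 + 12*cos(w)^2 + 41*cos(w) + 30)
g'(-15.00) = -0.56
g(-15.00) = 0.19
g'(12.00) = -0.00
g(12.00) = 0.01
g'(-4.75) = 0.04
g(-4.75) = 0.03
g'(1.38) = 0.03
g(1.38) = 0.03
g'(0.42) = 0.00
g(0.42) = 0.01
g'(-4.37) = 0.10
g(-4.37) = 0.06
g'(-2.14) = -0.19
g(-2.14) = 0.09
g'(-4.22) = 0.15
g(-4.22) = 0.08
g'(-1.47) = -0.04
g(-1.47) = 0.03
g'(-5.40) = 0.01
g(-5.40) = 0.02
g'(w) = (3*sin(w)*cos(w)^2 + 24*sin(w)*cos(w) + 41*sin(w))/(cos(w)^3 + 12*cos(w)^2 + 41*cos(w) + 30)^2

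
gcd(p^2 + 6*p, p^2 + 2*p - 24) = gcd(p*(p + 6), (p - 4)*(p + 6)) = p + 6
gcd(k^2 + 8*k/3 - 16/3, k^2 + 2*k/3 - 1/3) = 1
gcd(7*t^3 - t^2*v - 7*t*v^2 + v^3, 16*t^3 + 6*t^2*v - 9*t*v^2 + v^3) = t + v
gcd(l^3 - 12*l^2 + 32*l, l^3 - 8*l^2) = l^2 - 8*l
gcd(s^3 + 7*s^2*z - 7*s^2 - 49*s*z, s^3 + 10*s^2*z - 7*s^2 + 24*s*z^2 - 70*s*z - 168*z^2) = s - 7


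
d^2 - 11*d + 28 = (d - 7)*(d - 4)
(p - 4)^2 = p^2 - 8*p + 16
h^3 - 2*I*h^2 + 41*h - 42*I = (h - 7*I)*(h - I)*(h + 6*I)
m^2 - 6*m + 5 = (m - 5)*(m - 1)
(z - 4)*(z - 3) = z^2 - 7*z + 12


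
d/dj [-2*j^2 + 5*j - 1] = 5 - 4*j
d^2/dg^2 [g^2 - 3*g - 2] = 2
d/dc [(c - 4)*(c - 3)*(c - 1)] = 3*c^2 - 16*c + 19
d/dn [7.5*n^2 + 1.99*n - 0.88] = 15.0*n + 1.99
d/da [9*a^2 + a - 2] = 18*a + 1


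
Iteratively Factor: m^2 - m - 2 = (m - 2)*(m + 1)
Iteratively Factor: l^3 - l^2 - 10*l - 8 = (l + 1)*(l^2 - 2*l - 8) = (l - 4)*(l + 1)*(l + 2)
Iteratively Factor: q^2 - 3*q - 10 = (q - 5)*(q + 2)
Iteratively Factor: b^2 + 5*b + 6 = (b + 2)*(b + 3)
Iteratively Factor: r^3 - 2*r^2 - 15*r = (r - 5)*(r^2 + 3*r) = r*(r - 5)*(r + 3)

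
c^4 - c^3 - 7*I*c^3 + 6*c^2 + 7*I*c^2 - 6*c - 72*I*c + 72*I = (c - 1)*(c - 6*I)*(c - 4*I)*(c + 3*I)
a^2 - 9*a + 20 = (a - 5)*(a - 4)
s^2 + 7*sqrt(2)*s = s*(s + 7*sqrt(2))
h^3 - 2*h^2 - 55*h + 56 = (h - 8)*(h - 1)*(h + 7)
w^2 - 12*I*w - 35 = (w - 7*I)*(w - 5*I)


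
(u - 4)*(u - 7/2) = u^2 - 15*u/2 + 14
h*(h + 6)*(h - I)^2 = h^4 + 6*h^3 - 2*I*h^3 - h^2 - 12*I*h^2 - 6*h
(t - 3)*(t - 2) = t^2 - 5*t + 6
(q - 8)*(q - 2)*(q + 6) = q^3 - 4*q^2 - 44*q + 96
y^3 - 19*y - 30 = (y - 5)*(y + 2)*(y + 3)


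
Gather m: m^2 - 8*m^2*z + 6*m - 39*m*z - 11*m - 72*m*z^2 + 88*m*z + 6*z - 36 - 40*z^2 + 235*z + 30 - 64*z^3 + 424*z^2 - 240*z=m^2*(1 - 8*z) + m*(-72*z^2 + 49*z - 5) - 64*z^3 + 384*z^2 + z - 6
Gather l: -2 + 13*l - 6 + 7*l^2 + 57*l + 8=7*l^2 + 70*l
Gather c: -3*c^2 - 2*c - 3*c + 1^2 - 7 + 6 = -3*c^2 - 5*c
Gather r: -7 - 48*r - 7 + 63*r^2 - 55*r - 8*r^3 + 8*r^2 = -8*r^3 + 71*r^2 - 103*r - 14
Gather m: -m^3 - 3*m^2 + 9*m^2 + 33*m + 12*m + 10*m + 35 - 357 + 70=-m^3 + 6*m^2 + 55*m - 252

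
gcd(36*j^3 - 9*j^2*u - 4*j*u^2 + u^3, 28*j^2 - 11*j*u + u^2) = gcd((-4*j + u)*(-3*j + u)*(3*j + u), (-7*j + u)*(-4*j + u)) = -4*j + u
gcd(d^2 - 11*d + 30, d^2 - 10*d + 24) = d - 6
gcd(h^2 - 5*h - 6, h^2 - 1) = h + 1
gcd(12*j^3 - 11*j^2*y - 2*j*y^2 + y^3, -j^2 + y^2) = -j + y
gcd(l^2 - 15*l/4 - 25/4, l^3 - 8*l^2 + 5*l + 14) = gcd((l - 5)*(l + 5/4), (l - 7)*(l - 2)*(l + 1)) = 1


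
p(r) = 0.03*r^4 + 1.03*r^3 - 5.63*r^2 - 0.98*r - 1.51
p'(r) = 0.12*r^3 + 3.09*r^2 - 11.26*r - 0.98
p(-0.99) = -7.03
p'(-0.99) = 13.08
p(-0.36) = -1.93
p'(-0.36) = 3.47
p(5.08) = 3.23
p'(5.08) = 37.29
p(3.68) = -24.53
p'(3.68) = 5.41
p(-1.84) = -24.84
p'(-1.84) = 29.45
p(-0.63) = -3.38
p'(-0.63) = 7.31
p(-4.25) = -168.32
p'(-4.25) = 93.48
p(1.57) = -12.76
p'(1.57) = -10.58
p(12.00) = 1577.93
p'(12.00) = 516.22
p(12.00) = 1577.93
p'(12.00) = 516.22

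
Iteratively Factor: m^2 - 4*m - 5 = (m + 1)*(m - 5)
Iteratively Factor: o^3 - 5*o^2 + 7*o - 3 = (o - 1)*(o^2 - 4*o + 3) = (o - 1)^2*(o - 3)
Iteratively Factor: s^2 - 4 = (s + 2)*(s - 2)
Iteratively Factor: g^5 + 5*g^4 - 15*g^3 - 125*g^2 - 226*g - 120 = (g + 4)*(g^4 + g^3 - 19*g^2 - 49*g - 30) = (g - 5)*(g + 4)*(g^3 + 6*g^2 + 11*g + 6) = (g - 5)*(g + 3)*(g + 4)*(g^2 + 3*g + 2) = (g - 5)*(g + 1)*(g + 3)*(g + 4)*(g + 2)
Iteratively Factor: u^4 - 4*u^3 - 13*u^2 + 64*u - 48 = (u - 1)*(u^3 - 3*u^2 - 16*u + 48) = (u - 4)*(u - 1)*(u^2 + u - 12) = (u - 4)*(u - 1)*(u + 4)*(u - 3)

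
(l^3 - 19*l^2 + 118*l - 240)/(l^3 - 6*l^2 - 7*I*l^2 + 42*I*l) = (l^2 - 13*l + 40)/(l*(l - 7*I))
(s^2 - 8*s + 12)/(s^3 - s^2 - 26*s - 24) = (s - 2)/(s^2 + 5*s + 4)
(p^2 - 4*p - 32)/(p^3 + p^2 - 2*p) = (p^2 - 4*p - 32)/(p*(p^2 + p - 2))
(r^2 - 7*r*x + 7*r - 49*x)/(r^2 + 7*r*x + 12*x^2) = (r^2 - 7*r*x + 7*r - 49*x)/(r^2 + 7*r*x + 12*x^2)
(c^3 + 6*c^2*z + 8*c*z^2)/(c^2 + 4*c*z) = c + 2*z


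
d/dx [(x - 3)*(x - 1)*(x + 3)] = 3*x^2 - 2*x - 9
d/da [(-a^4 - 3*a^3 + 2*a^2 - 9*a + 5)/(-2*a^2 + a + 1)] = (4*a^5 + 3*a^4 - 10*a^3 - 25*a^2 + 24*a - 14)/(4*a^4 - 4*a^3 - 3*a^2 + 2*a + 1)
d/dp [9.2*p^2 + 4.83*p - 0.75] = 18.4*p + 4.83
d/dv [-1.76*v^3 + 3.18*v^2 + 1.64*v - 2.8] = -5.28*v^2 + 6.36*v + 1.64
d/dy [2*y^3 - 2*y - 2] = 6*y^2 - 2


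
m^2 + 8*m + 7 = (m + 1)*(m + 7)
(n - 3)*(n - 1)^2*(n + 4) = n^4 - n^3 - 13*n^2 + 25*n - 12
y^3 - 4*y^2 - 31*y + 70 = (y - 7)*(y - 2)*(y + 5)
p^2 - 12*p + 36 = (p - 6)^2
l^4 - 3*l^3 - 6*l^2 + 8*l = l*(l - 4)*(l - 1)*(l + 2)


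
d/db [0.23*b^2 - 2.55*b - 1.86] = 0.46*b - 2.55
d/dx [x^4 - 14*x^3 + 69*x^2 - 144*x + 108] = 4*x^3 - 42*x^2 + 138*x - 144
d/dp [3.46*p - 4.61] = 3.46000000000000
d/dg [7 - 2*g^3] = -6*g^2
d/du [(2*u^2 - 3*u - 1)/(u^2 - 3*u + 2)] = (-3*u^2 + 10*u - 9)/(u^4 - 6*u^3 + 13*u^2 - 12*u + 4)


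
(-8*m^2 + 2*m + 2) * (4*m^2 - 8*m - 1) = -32*m^4 + 72*m^3 - 18*m - 2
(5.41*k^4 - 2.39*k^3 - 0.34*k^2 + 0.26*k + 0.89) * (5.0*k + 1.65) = 27.05*k^5 - 3.0235*k^4 - 5.6435*k^3 + 0.739*k^2 + 4.879*k + 1.4685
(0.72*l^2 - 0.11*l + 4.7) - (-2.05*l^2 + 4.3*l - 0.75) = 2.77*l^2 - 4.41*l + 5.45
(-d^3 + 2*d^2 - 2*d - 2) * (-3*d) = 3*d^4 - 6*d^3 + 6*d^2 + 6*d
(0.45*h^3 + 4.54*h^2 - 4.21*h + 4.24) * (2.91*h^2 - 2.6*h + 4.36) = 1.3095*h^5 + 12.0414*h^4 - 22.0931*h^3 + 43.0788*h^2 - 29.3796*h + 18.4864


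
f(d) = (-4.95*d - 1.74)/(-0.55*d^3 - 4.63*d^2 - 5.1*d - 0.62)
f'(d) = (-4.95*d - 1.74)*(1.65*d^2 + 9.26*d + 5.1)/(-0.55*d^3 - 4.63*d^2 - 5.1*d - 0.62)^2 - 4.95/(-0.55*d^3 - 4.63*d^2 - 5.1*d - 0.62)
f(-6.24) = -1.89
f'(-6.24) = 1.73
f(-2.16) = -1.58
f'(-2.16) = -1.14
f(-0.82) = 3.08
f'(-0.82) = -12.26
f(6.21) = 0.09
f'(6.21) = -0.02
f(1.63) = 0.42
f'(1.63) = -0.22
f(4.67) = 0.14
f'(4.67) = -0.04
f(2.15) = 0.32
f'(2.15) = -0.14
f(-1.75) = -2.37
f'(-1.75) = -3.20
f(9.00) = 0.06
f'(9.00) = -0.01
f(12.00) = 0.04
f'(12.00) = -0.00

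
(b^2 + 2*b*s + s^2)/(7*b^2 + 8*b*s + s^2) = (b + s)/(7*b + s)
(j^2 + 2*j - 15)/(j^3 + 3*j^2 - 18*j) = (j + 5)/(j*(j + 6))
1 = 1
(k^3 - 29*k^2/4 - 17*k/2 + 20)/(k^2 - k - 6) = (k^2 - 37*k/4 + 10)/(k - 3)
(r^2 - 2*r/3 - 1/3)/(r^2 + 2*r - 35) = (3*r^2 - 2*r - 1)/(3*(r^2 + 2*r - 35))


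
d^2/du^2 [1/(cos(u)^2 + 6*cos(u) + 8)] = (-8*sin(u)^4 + 12*sin(u)^2 + 141*cos(u) - 9*cos(3*u) + 108)/(2*(cos(u) + 2)^3*(cos(u) + 4)^3)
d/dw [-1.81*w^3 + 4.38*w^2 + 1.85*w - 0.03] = -5.43*w^2 + 8.76*w + 1.85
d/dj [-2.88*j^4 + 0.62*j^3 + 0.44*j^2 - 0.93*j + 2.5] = -11.52*j^3 + 1.86*j^2 + 0.88*j - 0.93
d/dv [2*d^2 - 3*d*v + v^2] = -3*d + 2*v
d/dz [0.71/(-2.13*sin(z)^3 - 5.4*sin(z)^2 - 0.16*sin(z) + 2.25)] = (4.5369*sin(z)^2 + 7.668*sin(z) + 0.1136)*cos(z)/(2.13*sin(z)^3 + 5.4*sin(z)^2 + 0.16*sin(z) - 2.25)^2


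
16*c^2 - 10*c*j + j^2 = (-8*c + j)*(-2*c + j)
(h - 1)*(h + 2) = h^2 + h - 2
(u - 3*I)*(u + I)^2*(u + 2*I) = u^4 + I*u^3 + 7*u^2 + 13*I*u - 6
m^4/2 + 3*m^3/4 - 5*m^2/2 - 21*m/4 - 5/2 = (m/2 + 1)*(m - 5/2)*(m + 1)^2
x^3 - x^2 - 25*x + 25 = (x - 5)*(x - 1)*(x + 5)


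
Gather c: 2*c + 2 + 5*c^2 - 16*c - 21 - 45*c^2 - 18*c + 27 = -40*c^2 - 32*c + 8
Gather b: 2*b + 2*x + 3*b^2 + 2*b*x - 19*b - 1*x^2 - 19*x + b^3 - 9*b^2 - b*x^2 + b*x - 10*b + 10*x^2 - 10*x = b^3 - 6*b^2 + b*(-x^2 + 3*x - 27) + 9*x^2 - 27*x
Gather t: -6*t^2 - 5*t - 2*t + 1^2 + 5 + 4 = -6*t^2 - 7*t + 10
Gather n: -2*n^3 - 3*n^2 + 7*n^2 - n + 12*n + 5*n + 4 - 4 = -2*n^3 + 4*n^2 + 16*n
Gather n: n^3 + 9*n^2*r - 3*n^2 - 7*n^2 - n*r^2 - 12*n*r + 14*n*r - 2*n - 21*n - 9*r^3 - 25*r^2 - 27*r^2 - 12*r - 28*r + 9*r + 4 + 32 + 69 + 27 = n^3 + n^2*(9*r - 10) + n*(-r^2 + 2*r - 23) - 9*r^3 - 52*r^2 - 31*r + 132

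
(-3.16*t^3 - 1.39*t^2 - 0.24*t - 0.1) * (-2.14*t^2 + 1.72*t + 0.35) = 6.7624*t^5 - 2.4606*t^4 - 2.9832*t^3 - 0.6853*t^2 - 0.256*t - 0.035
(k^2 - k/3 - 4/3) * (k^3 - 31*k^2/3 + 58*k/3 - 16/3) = k^5 - 32*k^4/3 + 193*k^3/9 + 2*k^2 - 24*k + 64/9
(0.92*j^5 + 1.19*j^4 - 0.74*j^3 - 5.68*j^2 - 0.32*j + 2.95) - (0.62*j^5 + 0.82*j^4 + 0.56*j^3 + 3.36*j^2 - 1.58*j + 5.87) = 0.3*j^5 + 0.37*j^4 - 1.3*j^3 - 9.04*j^2 + 1.26*j - 2.92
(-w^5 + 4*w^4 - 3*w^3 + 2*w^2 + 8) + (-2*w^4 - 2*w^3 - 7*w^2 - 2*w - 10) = -w^5 + 2*w^4 - 5*w^3 - 5*w^2 - 2*w - 2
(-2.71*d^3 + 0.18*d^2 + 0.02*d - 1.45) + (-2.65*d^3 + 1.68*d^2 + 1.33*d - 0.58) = -5.36*d^3 + 1.86*d^2 + 1.35*d - 2.03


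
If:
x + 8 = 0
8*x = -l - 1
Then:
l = 63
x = -8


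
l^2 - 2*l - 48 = (l - 8)*(l + 6)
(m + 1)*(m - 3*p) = m^2 - 3*m*p + m - 3*p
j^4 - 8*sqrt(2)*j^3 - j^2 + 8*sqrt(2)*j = j*(j - 1)*(j + 1)*(j - 8*sqrt(2))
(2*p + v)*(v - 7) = 2*p*v - 14*p + v^2 - 7*v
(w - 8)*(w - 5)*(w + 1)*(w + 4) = w^4 - 8*w^3 - 21*w^2 + 148*w + 160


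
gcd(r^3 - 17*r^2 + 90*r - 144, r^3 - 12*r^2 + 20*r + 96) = r^2 - 14*r + 48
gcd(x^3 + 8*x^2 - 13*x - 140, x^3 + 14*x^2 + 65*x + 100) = x + 5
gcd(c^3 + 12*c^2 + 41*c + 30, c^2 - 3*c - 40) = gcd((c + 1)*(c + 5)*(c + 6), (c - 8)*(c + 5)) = c + 5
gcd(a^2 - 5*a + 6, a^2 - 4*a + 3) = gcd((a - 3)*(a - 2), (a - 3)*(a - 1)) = a - 3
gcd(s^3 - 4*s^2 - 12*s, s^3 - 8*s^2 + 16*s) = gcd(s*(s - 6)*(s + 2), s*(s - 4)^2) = s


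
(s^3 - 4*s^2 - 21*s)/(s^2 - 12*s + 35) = s*(s + 3)/(s - 5)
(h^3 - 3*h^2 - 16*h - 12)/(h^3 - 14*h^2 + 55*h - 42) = (h^2 + 3*h + 2)/(h^2 - 8*h + 7)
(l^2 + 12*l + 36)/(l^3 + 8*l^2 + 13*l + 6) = (l + 6)/(l^2 + 2*l + 1)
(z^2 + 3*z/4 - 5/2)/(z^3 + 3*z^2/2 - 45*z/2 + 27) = (4*z^2 + 3*z - 10)/(2*(2*z^3 + 3*z^2 - 45*z + 54))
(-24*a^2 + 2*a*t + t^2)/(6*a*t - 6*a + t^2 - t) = (-4*a + t)/(t - 1)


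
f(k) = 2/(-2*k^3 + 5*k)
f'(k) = 2*(6*k^2 - 5)/(-2*k^3 + 5*k)^2 = 2*(6*k^2 - 5)/(k^2*(2*k^2 - 5)^2)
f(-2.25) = 0.17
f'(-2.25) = 0.38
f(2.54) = -0.10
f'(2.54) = 0.17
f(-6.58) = 0.00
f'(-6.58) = 0.00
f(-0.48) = -0.92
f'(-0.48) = -1.52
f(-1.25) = -0.85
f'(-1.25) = 1.59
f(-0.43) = -1.00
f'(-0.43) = -1.96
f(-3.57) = 0.03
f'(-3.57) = 0.03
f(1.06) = 0.69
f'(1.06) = 0.41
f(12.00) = 0.00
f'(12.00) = 0.00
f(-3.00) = 0.05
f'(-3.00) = 0.06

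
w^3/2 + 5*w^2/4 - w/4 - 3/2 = (w/2 + 1)*(w - 1)*(w + 3/2)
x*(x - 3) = x^2 - 3*x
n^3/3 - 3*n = n*(n/3 + 1)*(n - 3)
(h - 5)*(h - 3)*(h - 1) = h^3 - 9*h^2 + 23*h - 15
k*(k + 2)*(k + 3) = k^3 + 5*k^2 + 6*k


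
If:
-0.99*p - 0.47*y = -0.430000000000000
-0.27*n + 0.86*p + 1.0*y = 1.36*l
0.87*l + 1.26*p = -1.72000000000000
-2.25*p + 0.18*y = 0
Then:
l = -2.07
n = 13.51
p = 0.06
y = 0.78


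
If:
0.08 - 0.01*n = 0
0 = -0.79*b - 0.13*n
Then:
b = -1.32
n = 8.00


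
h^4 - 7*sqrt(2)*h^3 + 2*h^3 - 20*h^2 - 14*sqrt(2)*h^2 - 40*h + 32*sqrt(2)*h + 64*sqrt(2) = (h + 2)*(h - 8*sqrt(2))*(h - sqrt(2))*(h + 2*sqrt(2))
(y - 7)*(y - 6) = y^2 - 13*y + 42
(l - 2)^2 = l^2 - 4*l + 4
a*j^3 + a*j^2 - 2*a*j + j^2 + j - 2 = (j - 1)*(j + 2)*(a*j + 1)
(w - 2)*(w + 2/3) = w^2 - 4*w/3 - 4/3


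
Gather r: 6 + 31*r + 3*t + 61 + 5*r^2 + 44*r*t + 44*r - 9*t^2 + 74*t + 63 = 5*r^2 + r*(44*t + 75) - 9*t^2 + 77*t + 130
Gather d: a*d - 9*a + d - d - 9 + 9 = a*d - 9*a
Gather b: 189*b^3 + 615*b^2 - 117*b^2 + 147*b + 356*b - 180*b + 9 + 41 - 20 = 189*b^3 + 498*b^2 + 323*b + 30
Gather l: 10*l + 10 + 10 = 10*l + 20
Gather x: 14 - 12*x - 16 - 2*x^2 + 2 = -2*x^2 - 12*x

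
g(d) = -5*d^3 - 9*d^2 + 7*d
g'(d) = -15*d^2 - 18*d + 7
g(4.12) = -473.60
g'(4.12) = -321.78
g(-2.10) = -8.08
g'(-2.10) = -21.35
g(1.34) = -18.81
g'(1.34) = -44.05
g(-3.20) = 49.28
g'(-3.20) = -89.00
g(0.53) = 0.44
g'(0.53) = -6.75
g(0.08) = 0.50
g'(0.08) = 5.46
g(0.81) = -2.89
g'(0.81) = -17.42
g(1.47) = -25.04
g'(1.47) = -51.87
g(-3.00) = 33.00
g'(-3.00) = -74.00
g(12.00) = -9852.00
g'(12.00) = -2369.00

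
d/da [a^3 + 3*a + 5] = 3*a^2 + 3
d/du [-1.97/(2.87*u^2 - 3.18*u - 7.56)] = (11.3078*u - 6.2646)/(-2.87*u^2 + 3.18*u + 7.56)^2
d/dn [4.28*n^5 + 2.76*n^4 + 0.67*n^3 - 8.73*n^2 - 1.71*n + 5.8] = 21.4*n^4 + 11.04*n^3 + 2.01*n^2 - 17.46*n - 1.71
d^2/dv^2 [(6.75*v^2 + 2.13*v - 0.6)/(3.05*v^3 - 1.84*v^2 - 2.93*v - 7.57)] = (125.58375*v^6 + 118.88595*v^5 + 223.22889*v^4 + 2215.449396*v^3 + 46.0088999999999*v^2 - 280.536984*v + 685.541604)/(28.372625*v^9 - 51.3498*v^8 - 50.790735*v^7 - 118.830319*v^6 + 303.689451*v^5 + 281.620206*v^4 + 254.317774*v^3 - 511.286127*v^2 - 503.710071*v - 433.798093)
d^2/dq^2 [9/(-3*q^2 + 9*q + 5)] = 54*(-3*q^2 + 9*q + 3*(2*q - 3)^2 + 5)/(-3*q^2 + 9*q + 5)^3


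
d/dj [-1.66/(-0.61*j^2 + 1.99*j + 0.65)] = (3.3034 - 2.0252*j)/(-0.61*j^2 + 1.99*j + 0.65)^2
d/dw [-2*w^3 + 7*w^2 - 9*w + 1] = -6*w^2 + 14*w - 9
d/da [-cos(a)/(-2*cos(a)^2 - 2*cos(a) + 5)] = (cos(2*a) + 6)*sin(a)/(2*cos(a) + cos(2*a) - 4)^2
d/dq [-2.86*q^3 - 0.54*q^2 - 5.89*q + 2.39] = -8.58*q^2 - 1.08*q - 5.89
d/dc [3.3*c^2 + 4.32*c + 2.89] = 6.6*c + 4.32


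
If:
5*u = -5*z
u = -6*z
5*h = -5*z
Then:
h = 0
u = 0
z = 0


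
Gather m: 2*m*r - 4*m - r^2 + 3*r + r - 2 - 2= m*(2*r - 4) - r^2 + 4*r - 4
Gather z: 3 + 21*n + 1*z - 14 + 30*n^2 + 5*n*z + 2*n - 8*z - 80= 30*n^2 + 23*n + z*(5*n - 7) - 91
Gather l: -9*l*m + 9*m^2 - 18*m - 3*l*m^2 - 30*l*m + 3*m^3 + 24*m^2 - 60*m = l*(-3*m^2 - 39*m) + 3*m^3 + 33*m^2 - 78*m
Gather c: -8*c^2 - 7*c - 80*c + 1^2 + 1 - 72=-8*c^2 - 87*c - 70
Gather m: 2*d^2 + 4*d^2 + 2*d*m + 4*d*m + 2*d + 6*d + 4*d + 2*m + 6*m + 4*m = 6*d^2 + 12*d + m*(6*d + 12)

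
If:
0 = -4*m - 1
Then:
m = -1/4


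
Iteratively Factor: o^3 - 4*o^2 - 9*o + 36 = (o - 3)*(o^2 - o - 12) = (o - 4)*(o - 3)*(o + 3)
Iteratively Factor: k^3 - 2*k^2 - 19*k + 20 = (k - 5)*(k^2 + 3*k - 4) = (k - 5)*(k + 4)*(k - 1)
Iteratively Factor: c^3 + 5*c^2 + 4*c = (c + 1)*(c^2 + 4*c) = (c + 1)*(c + 4)*(c)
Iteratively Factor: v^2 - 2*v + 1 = (v - 1)*(v - 1)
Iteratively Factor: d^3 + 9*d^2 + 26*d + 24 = (d + 2)*(d^2 + 7*d + 12) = (d + 2)*(d + 4)*(d + 3)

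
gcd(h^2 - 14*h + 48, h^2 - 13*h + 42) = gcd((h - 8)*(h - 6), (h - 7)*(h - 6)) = h - 6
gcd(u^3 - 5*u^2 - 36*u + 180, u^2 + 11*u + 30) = u + 6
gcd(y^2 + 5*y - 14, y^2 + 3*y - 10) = y - 2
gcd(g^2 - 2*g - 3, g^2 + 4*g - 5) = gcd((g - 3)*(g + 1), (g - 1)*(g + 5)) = 1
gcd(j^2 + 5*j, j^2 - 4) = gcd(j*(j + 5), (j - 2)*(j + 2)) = 1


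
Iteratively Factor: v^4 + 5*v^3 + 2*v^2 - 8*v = (v - 1)*(v^3 + 6*v^2 + 8*v) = (v - 1)*(v + 4)*(v^2 + 2*v) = v*(v - 1)*(v + 4)*(v + 2)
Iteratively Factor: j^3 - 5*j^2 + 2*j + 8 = (j - 2)*(j^2 - 3*j - 4) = (j - 2)*(j + 1)*(j - 4)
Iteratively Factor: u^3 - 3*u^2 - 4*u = (u - 4)*(u^2 + u) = u*(u - 4)*(u + 1)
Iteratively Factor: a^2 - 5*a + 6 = (a - 2)*(a - 3)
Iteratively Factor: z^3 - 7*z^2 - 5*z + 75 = (z - 5)*(z^2 - 2*z - 15) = (z - 5)*(z + 3)*(z - 5)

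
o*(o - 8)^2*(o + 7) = o^4 - 9*o^3 - 48*o^2 + 448*o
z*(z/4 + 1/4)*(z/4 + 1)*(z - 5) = z^4/16 - 21*z^2/16 - 5*z/4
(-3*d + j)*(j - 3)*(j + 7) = -3*d*j^2 - 12*d*j + 63*d + j^3 + 4*j^2 - 21*j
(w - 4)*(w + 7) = w^2 + 3*w - 28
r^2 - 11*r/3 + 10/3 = (r - 2)*(r - 5/3)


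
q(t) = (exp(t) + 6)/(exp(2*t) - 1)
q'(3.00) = -0.08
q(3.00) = 0.06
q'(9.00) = 0.00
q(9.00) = 0.00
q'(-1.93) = -0.42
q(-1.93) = -6.28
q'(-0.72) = -5.92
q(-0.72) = -8.50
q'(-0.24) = -59.86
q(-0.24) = -17.80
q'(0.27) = -47.11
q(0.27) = 10.21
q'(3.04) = -0.08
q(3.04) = 0.06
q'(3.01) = -0.08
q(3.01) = 0.06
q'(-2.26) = -0.24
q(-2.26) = -6.17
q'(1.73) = -0.60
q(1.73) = 0.38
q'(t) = -2*(exp(t) + 6)*exp(2*t)/(exp(2*t) - 1)^2 + exp(t)/(exp(2*t) - 1) = (-2*(exp(t) + 6)*exp(t) + exp(2*t) - 1)*exp(t)/(1 - exp(2*t))^2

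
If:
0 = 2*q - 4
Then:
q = 2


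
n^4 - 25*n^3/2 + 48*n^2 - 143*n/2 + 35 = (n - 7)*(n - 5/2)*(n - 2)*(n - 1)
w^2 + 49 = (w - 7*I)*(w + 7*I)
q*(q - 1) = q^2 - q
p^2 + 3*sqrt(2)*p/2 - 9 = (p - 3*sqrt(2)/2)*(p + 3*sqrt(2))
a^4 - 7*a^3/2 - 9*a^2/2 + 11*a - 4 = (a - 4)*(a - 1)*(a - 1/2)*(a + 2)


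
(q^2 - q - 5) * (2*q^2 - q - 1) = 2*q^4 - 3*q^3 - 10*q^2 + 6*q + 5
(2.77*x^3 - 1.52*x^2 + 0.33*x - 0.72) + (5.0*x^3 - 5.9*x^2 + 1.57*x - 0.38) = 7.77*x^3 - 7.42*x^2 + 1.9*x - 1.1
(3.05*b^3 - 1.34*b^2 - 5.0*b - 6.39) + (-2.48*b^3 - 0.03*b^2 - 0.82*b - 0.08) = 0.57*b^3 - 1.37*b^2 - 5.82*b - 6.47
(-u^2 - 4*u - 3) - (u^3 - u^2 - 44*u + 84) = -u^3 + 40*u - 87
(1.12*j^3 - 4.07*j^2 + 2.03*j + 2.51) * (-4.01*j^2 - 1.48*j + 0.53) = -4.4912*j^5 + 14.6631*j^4 - 1.5231*j^3 - 15.2266*j^2 - 2.6389*j + 1.3303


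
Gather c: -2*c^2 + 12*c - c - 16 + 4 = -2*c^2 + 11*c - 12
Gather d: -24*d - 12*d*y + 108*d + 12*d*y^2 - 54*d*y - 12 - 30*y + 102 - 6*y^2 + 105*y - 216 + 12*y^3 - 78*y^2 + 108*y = d*(12*y^2 - 66*y + 84) + 12*y^3 - 84*y^2 + 183*y - 126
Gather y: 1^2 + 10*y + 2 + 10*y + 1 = 20*y + 4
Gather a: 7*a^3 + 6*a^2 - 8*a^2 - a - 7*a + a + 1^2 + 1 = 7*a^3 - 2*a^2 - 7*a + 2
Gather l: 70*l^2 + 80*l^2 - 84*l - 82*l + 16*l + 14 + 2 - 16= 150*l^2 - 150*l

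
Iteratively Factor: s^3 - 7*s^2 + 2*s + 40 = (s + 2)*(s^2 - 9*s + 20) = (s - 5)*(s + 2)*(s - 4)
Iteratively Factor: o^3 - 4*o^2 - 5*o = (o + 1)*(o^2 - 5*o) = (o - 5)*(o + 1)*(o)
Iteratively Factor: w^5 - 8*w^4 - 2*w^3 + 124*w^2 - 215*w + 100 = (w - 5)*(w^4 - 3*w^3 - 17*w^2 + 39*w - 20) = (w - 5)*(w - 1)*(w^3 - 2*w^2 - 19*w + 20) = (w - 5)*(w - 1)*(w + 4)*(w^2 - 6*w + 5) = (w - 5)^2*(w - 1)*(w + 4)*(w - 1)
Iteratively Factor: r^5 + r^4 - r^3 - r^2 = (r)*(r^4 + r^3 - r^2 - r) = r*(r + 1)*(r^3 - r) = r^2*(r + 1)*(r^2 - 1) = r^2*(r - 1)*(r + 1)*(r + 1)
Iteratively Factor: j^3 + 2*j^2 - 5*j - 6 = (j - 2)*(j^2 + 4*j + 3) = (j - 2)*(j + 3)*(j + 1)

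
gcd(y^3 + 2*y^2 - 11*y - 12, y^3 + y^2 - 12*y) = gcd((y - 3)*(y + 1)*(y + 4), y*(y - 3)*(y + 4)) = y^2 + y - 12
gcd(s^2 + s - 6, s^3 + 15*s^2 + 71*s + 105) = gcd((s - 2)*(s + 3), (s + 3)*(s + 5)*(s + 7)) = s + 3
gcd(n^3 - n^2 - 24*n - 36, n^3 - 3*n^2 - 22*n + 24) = n - 6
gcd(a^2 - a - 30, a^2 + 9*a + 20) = a + 5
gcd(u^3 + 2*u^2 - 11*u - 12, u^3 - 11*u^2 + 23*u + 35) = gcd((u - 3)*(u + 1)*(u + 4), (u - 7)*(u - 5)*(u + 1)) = u + 1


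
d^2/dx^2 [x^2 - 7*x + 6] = 2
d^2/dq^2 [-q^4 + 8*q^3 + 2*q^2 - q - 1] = -12*q^2 + 48*q + 4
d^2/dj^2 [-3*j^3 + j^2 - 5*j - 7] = 2 - 18*j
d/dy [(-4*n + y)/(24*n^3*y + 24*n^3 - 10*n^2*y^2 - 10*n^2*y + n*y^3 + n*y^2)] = (6*n - 2*y - 1)/(n*(36*n^2*y^2 + 72*n^2*y + 36*n^2 - 12*n*y^3 - 24*n*y^2 - 12*n*y + y^4 + 2*y^3 + y^2))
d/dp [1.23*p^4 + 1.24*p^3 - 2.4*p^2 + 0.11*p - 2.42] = 4.92*p^3 + 3.72*p^2 - 4.8*p + 0.11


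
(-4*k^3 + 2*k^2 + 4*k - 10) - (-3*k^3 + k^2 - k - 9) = -k^3 + k^2 + 5*k - 1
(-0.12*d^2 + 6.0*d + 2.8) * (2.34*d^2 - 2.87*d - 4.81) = -0.2808*d^4 + 14.3844*d^3 - 10.0908*d^2 - 36.896*d - 13.468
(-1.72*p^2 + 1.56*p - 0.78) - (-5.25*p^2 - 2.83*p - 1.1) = 3.53*p^2 + 4.39*p + 0.32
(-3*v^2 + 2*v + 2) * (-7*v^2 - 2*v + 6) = 21*v^4 - 8*v^3 - 36*v^2 + 8*v + 12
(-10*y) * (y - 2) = -10*y^2 + 20*y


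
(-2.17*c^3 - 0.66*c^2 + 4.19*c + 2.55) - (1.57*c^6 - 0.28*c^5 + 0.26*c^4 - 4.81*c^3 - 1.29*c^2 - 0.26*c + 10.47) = -1.57*c^6 + 0.28*c^5 - 0.26*c^4 + 2.64*c^3 + 0.63*c^2 + 4.45*c - 7.92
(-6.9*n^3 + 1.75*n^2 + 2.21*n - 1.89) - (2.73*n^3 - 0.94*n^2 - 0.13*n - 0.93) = -9.63*n^3 + 2.69*n^2 + 2.34*n - 0.96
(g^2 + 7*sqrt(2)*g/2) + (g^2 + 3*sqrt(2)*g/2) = 2*g^2 + 5*sqrt(2)*g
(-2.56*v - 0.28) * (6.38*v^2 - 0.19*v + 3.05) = -16.3328*v^3 - 1.3*v^2 - 7.7548*v - 0.854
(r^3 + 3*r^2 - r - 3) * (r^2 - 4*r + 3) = r^5 - r^4 - 10*r^3 + 10*r^2 + 9*r - 9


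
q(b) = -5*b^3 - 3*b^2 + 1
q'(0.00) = 0.00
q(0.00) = 1.00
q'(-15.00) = -3285.00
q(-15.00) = 16201.00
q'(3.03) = -155.89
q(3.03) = -165.63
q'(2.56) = -113.66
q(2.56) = -102.55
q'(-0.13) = 0.53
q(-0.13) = 0.96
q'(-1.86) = -40.73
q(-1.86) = 22.80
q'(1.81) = -60.00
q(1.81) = -38.48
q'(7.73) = -942.67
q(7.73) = -2487.71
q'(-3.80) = -193.80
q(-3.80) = 232.04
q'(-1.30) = -17.55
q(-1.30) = 6.92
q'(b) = -15*b^2 - 6*b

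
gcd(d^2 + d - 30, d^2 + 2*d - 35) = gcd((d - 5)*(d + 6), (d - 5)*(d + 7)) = d - 5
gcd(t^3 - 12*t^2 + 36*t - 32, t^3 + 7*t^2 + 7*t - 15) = 1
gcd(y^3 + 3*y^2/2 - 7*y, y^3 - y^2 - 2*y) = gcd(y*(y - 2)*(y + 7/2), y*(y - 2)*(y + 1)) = y^2 - 2*y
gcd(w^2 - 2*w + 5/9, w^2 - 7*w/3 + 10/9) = w - 5/3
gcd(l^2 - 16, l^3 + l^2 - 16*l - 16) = l^2 - 16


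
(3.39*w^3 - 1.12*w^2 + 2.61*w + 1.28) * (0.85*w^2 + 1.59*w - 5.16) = 2.8815*w^5 + 4.4381*w^4 - 17.0547*w^3 + 11.0171*w^2 - 11.4324*w - 6.6048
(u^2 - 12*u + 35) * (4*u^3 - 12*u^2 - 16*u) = 4*u^5 - 60*u^4 + 268*u^3 - 228*u^2 - 560*u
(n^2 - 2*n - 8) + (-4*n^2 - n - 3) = -3*n^2 - 3*n - 11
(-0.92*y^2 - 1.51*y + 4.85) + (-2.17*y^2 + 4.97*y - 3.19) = -3.09*y^2 + 3.46*y + 1.66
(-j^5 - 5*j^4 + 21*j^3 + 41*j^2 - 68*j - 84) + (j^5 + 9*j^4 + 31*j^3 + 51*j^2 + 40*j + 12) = 4*j^4 + 52*j^3 + 92*j^2 - 28*j - 72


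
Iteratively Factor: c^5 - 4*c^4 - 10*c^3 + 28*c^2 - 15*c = (c - 5)*(c^4 + c^3 - 5*c^2 + 3*c) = c*(c - 5)*(c^3 + c^2 - 5*c + 3) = c*(c - 5)*(c - 1)*(c^2 + 2*c - 3) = c*(c - 5)*(c - 1)^2*(c + 3)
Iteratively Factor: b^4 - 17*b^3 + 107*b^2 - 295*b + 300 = (b - 5)*(b^3 - 12*b^2 + 47*b - 60) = (b - 5)^2*(b^2 - 7*b + 12) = (b - 5)^2*(b - 3)*(b - 4)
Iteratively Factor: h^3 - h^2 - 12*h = (h)*(h^2 - h - 12) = h*(h - 4)*(h + 3)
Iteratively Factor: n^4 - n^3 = (n)*(n^3 - n^2) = n*(n - 1)*(n^2) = n^2*(n - 1)*(n)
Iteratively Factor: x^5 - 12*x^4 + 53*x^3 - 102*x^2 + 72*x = (x - 2)*(x^4 - 10*x^3 + 33*x^2 - 36*x) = (x - 3)*(x - 2)*(x^3 - 7*x^2 + 12*x) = (x - 4)*(x - 3)*(x - 2)*(x^2 - 3*x) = (x - 4)*(x - 3)^2*(x - 2)*(x)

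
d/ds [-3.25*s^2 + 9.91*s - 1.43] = 9.91 - 6.5*s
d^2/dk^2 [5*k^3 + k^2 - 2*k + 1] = 30*k + 2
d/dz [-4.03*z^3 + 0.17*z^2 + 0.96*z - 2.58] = -12.09*z^2 + 0.34*z + 0.96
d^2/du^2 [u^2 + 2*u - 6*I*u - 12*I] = 2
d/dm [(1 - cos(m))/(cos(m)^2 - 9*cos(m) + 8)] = -sin(m)/(cos(m) - 8)^2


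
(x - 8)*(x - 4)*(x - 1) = x^3 - 13*x^2 + 44*x - 32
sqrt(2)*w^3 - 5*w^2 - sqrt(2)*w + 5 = (w - 1)*(w - 5*sqrt(2)/2)*(sqrt(2)*w + sqrt(2))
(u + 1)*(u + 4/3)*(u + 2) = u^3 + 13*u^2/3 + 6*u + 8/3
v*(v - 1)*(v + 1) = v^3 - v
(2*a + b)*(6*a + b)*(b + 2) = 12*a^2*b + 24*a^2 + 8*a*b^2 + 16*a*b + b^3 + 2*b^2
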